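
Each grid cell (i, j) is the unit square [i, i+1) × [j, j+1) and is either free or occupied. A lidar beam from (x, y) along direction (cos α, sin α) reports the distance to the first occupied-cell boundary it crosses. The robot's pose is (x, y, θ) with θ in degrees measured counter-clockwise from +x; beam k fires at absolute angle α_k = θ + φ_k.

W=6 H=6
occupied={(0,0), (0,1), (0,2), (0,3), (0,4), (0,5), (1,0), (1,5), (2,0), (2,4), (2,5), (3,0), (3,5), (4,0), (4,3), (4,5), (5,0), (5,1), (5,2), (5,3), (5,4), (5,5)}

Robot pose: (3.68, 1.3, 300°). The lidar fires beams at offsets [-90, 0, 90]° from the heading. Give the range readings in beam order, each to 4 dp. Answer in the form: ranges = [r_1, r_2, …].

beam 1: φ=-90°, α=210°
  dir = (cos 210°, sin 210°) = (-0.8660, -0.5000); from cell (3,1)
  next x-line at t=0.7852, next y-line at t=0.6000; Δt_x=1.1547, Δt_y=2.0000
    y: enter (3,0) at t=0.6000 ← occupied
  → r_1 = 0.6000
beam 2: φ=0°, α=300°
  dir = (cos 300°, sin 300°) = (0.5000, -0.8660); from cell (3,1)
  next x-line at t=0.6400, next y-line at t=0.3464; Δt_x=2.0000, Δt_y=1.1547
    y: enter (3,0) at t=0.3464 ← occupied
  → r_2 = 0.3464
beam 3: φ=90°, α=30°
  dir = (cos 30°, sin 30°) = (0.8660, 0.5000); from cell (3,1)
  next x-line at t=0.3695, next y-line at t=1.4000; Δt_x=1.1547, Δt_y=2.0000
    x: enter (4,1) at t=0.3695
    y: enter (4,2) at t=1.4000
    x: enter (5,2) at t=1.5242 ← occupied
  → r_3 = 1.5242

ranges = [0.6000, 0.3464, 1.5242]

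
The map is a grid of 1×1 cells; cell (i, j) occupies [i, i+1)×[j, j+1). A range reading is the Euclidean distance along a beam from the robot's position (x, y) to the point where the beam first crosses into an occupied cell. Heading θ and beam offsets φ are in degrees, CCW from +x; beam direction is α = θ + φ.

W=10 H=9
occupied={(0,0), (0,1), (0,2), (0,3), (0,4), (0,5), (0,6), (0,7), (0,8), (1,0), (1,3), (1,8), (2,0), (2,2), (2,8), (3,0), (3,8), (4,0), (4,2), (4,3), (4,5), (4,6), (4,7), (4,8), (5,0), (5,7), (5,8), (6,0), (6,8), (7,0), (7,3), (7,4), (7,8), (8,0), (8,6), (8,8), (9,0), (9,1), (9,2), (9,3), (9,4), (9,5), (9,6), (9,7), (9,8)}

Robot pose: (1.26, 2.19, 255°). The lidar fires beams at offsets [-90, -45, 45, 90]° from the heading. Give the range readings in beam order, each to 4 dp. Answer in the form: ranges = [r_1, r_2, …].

ranges = [0.2692, 0.3002, 1.3741, 4.5978]

beam 1: φ=-90°, α=165°
  d=(-0.9659,0.2588)  start (1,2)  tX=0.2692 tY=3.1296  stride 1/|dx|=1.0353 1/|dy|=3.8637
    cross x-line → (0,2), t=0.2692 (wall)
  → r_1 = 0.2692
beam 2: φ=-45°, α=210°
  d=(-0.8660,-0.5000)  start (1,2)  tX=0.3002 tY=0.3800  stride 1/|dx|=1.1547 1/|dy|=2.0000
    cross x-line → (0,2), t=0.3002 (wall)
  → r_2 = 0.3002
beam 3: φ=45°, α=300°
  d=(0.5000,-0.8660)  start (1,2)  tX=1.4800 tY=0.2194  stride 1/|dx|=2.0000 1/|dy|=1.1547
    cross y-line → (1,1), t=0.2194
    cross y-line → (1,0), t=1.3741 (wall)
  → r_3 = 1.3741
beam 4: φ=90°, α=345°
  d=(0.9659,-0.2588)  start (1,2)  tX=0.7661 tY=0.7341  stride 1/|dx|=1.0353 1/|dy|=3.8637
    cross y-line → (1,1), t=0.7341
    cross x-line → (2,1), t=0.7661
    cross x-line → (3,1), t=1.8014
    cross x-line → (4,1), t=2.8367
    cross x-line → (5,1), t=3.8719
    cross y-line → (5,0), t=4.5978 (wall)
  → r_4 = 4.5978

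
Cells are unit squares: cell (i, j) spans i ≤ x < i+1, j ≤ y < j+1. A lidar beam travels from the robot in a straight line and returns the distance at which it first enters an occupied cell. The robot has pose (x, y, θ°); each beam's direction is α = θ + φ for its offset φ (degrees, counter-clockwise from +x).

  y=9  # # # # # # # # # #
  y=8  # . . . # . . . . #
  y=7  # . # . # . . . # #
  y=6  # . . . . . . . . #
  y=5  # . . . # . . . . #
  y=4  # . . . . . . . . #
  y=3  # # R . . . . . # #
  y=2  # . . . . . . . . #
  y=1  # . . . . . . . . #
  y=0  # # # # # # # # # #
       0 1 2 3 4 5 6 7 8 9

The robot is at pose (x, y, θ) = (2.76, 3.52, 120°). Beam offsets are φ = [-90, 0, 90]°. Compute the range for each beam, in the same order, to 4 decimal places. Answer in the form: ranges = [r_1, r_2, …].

ranges = [6.9600, 3.5200, 0.8776]

beam 1: φ=-90°, α=30°
  d=(0.8660,0.5000)  start (2,3)  tX=0.2771 tY=0.9600  stride 1/|dx|=1.1547 1/|dy|=2.0000
    cross x-line → (3,3), t=0.2771
    cross y-line → (3,4), t=0.9600
    cross x-line → (4,4), t=1.4318
    cross x-line → (5,4), t=2.5865
    cross y-line → (5,5), t=2.9600
    cross x-line → (6,5), t=3.7412
    cross x-line → (7,5), t=4.8959
    cross y-line → (7,6), t=4.9600
    cross x-line → (8,6), t=6.0506
    cross y-line → (8,7), t=6.9600 (wall)
  → r_1 = 6.9600
beam 2: φ=0°, α=120°
  d=(-0.5000,0.8660)  start (2,3)  tX=1.5200 tY=0.5543  stride 1/|dx|=2.0000 1/|dy|=1.1547
    cross y-line → (2,4), t=0.5543
    cross x-line → (1,4), t=1.5200
    cross y-line → (1,5), t=1.7090
    cross y-line → (1,6), t=2.8637
    cross x-line → (0,6), t=3.5200 (wall)
  → r_2 = 3.5200
beam 3: φ=90°, α=210°
  d=(-0.8660,-0.5000)  start (2,3)  tX=0.8776 tY=1.0400  stride 1/|dx|=1.1547 1/|dy|=2.0000
    cross x-line → (1,3), t=0.8776 (wall)
  → r_3 = 0.8776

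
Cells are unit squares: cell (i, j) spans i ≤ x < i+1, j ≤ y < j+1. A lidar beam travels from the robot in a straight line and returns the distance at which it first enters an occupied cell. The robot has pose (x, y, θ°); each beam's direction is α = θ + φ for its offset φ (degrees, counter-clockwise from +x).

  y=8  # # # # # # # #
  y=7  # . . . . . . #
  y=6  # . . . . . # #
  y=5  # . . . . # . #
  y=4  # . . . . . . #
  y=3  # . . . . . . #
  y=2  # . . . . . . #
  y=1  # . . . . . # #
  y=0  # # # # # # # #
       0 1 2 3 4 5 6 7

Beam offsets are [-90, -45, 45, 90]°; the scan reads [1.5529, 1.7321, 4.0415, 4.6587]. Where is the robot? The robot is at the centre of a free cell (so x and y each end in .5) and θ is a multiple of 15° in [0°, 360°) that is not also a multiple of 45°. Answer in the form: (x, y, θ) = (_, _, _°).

Candidates: 39 free-cell centres × 16 headings = 624 poses. Raycast each; keep the one whose scan matches to 4 dp.
  (6.5, 2.5, 60°): beam 1 = 0.5774 ≠ 1.5529 ✗
  (5.5, 6.5, 300°): beam 1 = 5.1962 ≠ 1.5529 ✗
  (4.5, 4.5, 195°): beam 1 = 3.6235 ≠ 1.5529 ✗
  …
  (2.5, 4.5, 255°): r_1=1.5529, r_2=1.7321, r_3=4.0415, r_4=4.6587 — all match ✓
No second candidate reproduces the full scan.

(x, y, θ) = (2.5, 4.5, 255°)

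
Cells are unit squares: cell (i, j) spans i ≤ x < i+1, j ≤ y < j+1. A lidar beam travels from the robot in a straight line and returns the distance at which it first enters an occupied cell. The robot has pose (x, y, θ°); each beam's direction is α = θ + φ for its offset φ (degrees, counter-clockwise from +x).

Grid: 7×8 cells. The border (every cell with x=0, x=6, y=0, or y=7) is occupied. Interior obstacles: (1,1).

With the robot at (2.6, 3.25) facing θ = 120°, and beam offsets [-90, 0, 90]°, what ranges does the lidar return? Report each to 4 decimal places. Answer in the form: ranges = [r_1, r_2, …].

ranges = [3.9260, 3.2000, 1.8475]

beam 1: φ=-90°, α=30°
  direction (0.8660, 0.5000); cell (2,3); t to first gridline: x 0.4619, y 1.5000 (then +1.1547 / +2.0000)
    (3,3) via x @ 0.4619
    (3,4) via y @ 1.5000
    (4,4) via x @ 1.6166
    (5,4) via x @ 2.7713
    (5,5) via y @ 3.5000
    (6,5) via x @ 3.9260  # hit
  → r_1 = 3.9260
beam 2: φ=0°, α=120°
  direction (-0.5000, 0.8660); cell (2,3); t to first gridline: x 1.2000, y 0.8660 (then +2.0000 / +1.1547)
    (2,4) via y @ 0.8660
    (1,4) via x @ 1.2000
    (1,5) via y @ 2.0207
    (1,6) via y @ 3.1754
    (0,6) via x @ 3.2000  # hit
  → r_2 = 3.2000
beam 3: φ=90°, α=210°
  direction (-0.8660, -0.5000); cell (2,3); t to first gridline: x 0.6928, y 0.5000 (then +1.1547 / +2.0000)
    (2,2) via y @ 0.5000
    (1,2) via x @ 0.6928
    (0,2) via x @ 1.8475  # hit
  → r_3 = 1.8475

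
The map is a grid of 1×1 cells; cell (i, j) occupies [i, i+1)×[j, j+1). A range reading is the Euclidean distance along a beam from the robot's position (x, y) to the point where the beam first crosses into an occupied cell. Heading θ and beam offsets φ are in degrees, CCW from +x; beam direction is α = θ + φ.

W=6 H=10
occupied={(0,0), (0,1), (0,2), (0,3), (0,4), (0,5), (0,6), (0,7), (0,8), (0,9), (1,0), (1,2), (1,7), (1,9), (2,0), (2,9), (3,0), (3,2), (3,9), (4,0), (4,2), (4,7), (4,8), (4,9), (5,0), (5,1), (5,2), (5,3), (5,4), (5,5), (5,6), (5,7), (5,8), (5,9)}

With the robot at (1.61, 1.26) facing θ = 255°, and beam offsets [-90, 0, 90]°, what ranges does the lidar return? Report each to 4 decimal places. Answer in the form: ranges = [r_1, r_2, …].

ranges = [0.6315, 0.2692, 1.0046]

beam 1: φ=-90°, α=165°
  cosα=-0.9659 sinα=0.2588 | (1,1) | tMaxX 0.6315 tMaxY 2.8591 | tΔX 1.0353 tΔY 3.8637
    t=0.6315 [x] (0,1) — stop
  → r_1 = 0.6315
beam 2: φ=0°, α=255°
  cosα=-0.2588 sinα=-0.9659 | (1,1) | tMaxX 2.3569 tMaxY 0.2692 | tΔX 3.8637 tΔY 1.0353
    t=0.2692 [y] (1,0) — stop
  → r_2 = 0.2692
beam 3: φ=90°, α=345°
  cosα=0.9659 sinα=-0.2588 | (1,1) | tMaxX 0.4038 tMaxY 1.0046 | tΔX 1.0353 tΔY 3.8637
    t=0.4038 [x] (2,1)
    t=1.0046 [y] (2,0) — stop
  → r_3 = 1.0046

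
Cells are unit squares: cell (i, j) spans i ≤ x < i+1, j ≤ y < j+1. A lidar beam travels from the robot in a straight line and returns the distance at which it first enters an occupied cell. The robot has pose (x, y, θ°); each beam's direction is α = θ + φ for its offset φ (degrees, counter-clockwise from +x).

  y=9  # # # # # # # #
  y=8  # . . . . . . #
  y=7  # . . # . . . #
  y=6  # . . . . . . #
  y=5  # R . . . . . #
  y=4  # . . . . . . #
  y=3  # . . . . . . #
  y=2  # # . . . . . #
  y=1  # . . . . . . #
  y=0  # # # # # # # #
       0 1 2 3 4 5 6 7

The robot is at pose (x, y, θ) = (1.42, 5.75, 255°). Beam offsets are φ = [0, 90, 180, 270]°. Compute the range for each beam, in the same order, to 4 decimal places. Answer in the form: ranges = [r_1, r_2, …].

ranges = [1.6228, 5.7768, 3.3646, 0.4348]

beam 1: φ=0°, α=255°
  cosα=-0.2588 sinα=-0.9659 | (1,5) | tMaxX 1.6228 tMaxY 0.7765 | tΔX 3.8637 tΔY 1.0353
    t=0.7765 [y] (1,4)
    t=1.6228 [x] (0,4) — stop
  → r_1 = 1.6228
beam 2: φ=90°, α=345°
  cosα=0.9659 sinα=-0.2588 | (1,5) | tMaxX 0.6005 tMaxY 2.8978 | tΔX 1.0353 tΔY 3.8637
    t=0.6005 [x] (2,5)
    t=1.6357 [x] (3,5)
    t=2.6710 [x] (4,5)
    t=2.8978 [y] (4,4)
    t=3.7063 [x] (5,4)
    t=4.7416 [x] (6,4)
    t=5.7768 [x] (7,4) — stop
  → r_2 = 5.7768
beam 3: φ=180°, α=75°
  cosα=0.2588 sinα=0.9659 | (1,5) | tMaxX 2.2409 tMaxY 0.2588 | tΔX 3.8637 tΔY 1.0353
    t=0.2588 [y] (1,6)
    t=1.2941 [y] (1,7)
    t=2.2409 [x] (2,7)
    t=2.3294 [y] (2,8)
    t=3.3646 [y] (2,9) — stop
  → r_3 = 3.3646
beam 4: φ=270°, α=165°
  cosα=-0.9659 sinα=0.2588 | (1,5) | tMaxX 0.4348 tMaxY 0.9659 | tΔX 1.0353 tΔY 3.8637
    t=0.4348 [x] (0,5) — stop
  → r_4 = 0.4348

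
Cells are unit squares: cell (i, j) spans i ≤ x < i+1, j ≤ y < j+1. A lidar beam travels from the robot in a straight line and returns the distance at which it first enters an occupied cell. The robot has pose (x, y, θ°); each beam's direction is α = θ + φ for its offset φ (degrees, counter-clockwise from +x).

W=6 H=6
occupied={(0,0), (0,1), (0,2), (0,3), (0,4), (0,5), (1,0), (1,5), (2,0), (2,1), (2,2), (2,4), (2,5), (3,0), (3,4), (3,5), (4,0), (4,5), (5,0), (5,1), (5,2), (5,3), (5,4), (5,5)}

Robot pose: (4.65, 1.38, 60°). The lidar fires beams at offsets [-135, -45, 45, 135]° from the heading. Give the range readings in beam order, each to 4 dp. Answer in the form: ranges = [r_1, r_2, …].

beam 1: φ=-135°, α=285°
  direction (0.2588, -0.9659); cell (4,1); t to first gridline: x 1.3523, y 0.3934 (then +3.8637 / +1.0353)
    (4,0) via y @ 0.3934  # hit
  → r_1 = 0.3934
beam 2: φ=-45°, α=15°
  direction (0.9659, 0.2588); cell (4,1); t to first gridline: x 0.3623, y 2.3955 (then +1.0353 / +3.8637)
    (5,1) via x @ 0.3623  # hit
  → r_2 = 0.3623
beam 3: φ=45°, α=105°
  direction (-0.2588, 0.9659); cell (4,1); t to first gridline: x 2.5114, y 0.6419 (then +3.8637 / +1.0353)
    (4,2) via y @ 0.6419
    (4,3) via y @ 1.6771
    (3,3) via x @ 2.5114
    (3,4) via y @ 2.7124  # hit
  → r_3 = 2.7124
beam 4: φ=135°, α=195°
  direction (-0.9659, -0.2588); cell (4,1); t to first gridline: x 0.6729, y 1.4682 (then +1.0353 / +3.8637)
    (3,1) via x @ 0.6729
    (3,0) via y @ 1.4682  # hit
  → r_4 = 1.4682

ranges = [0.3934, 0.3623, 2.7124, 1.4682]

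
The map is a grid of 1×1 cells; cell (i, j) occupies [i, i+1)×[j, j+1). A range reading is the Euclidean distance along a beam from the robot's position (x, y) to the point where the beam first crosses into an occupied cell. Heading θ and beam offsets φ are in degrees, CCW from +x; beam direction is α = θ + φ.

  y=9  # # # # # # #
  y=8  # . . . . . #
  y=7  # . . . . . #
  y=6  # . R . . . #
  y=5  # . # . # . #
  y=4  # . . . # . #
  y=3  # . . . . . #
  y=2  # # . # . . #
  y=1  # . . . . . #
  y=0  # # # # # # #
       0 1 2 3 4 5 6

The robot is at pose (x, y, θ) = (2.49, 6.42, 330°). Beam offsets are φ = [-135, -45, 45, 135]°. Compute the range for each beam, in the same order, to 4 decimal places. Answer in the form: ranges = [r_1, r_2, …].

ranges = [1.5426, 0.4348, 3.6338, 2.6710]

beam 1: φ=-135°, α=195°
  cosα=-0.9659 sinα=-0.2588 | (2,6) | tMaxX 0.5073 tMaxY 1.6228 | tΔX 1.0353 tΔY 3.8637
    t=0.5073 [x] (1,6)
    t=1.5426 [x] (0,6) — stop
  → r_1 = 1.5426
beam 2: φ=-45°, α=285°
  cosα=0.2588 sinα=-0.9659 | (2,6) | tMaxX 1.9705 tMaxY 0.4348 | tΔX 3.8637 tΔY 1.0353
    t=0.4348 [y] (2,5) — stop
  → r_2 = 0.4348
beam 3: φ=45°, α=15°
  cosα=0.9659 sinα=0.2588 | (2,6) | tMaxX 0.5280 tMaxY 2.2409 | tΔX 1.0353 tΔY 3.8637
    t=0.5280 [x] (3,6)
    t=1.5633 [x] (4,6)
    t=2.2409 [y] (4,7)
    t=2.5985 [x] (5,7)
    t=3.6338 [x] (6,7) — stop
  → r_3 = 3.6338
beam 4: φ=135°, α=105°
  cosα=-0.2588 sinα=0.9659 | (2,6) | tMaxX 1.8932 tMaxY 0.6005 | tΔX 3.8637 tΔY 1.0353
    t=0.6005 [y] (2,7)
    t=1.6357 [y] (2,8)
    t=1.8932 [x] (1,8)
    t=2.6710 [y] (1,9) — stop
  → r_4 = 2.6710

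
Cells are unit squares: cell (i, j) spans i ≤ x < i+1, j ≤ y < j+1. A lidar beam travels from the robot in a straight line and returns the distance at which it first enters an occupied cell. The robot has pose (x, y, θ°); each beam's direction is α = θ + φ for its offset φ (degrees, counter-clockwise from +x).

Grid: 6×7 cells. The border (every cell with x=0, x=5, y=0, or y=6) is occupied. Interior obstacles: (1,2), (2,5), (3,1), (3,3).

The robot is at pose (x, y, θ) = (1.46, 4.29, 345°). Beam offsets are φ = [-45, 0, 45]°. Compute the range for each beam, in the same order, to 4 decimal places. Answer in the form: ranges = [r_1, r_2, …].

beam 1: φ=-45°, α=300°
  direction (0.5000, -0.8660); cell (1,4); t to first gridline: x 1.0800, y 0.3349 (then +2.0000 / +1.1547)
    (1,3) via y @ 0.3349
    (2,3) via x @ 1.0800
    (2,2) via y @ 1.4896
    (2,1) via y @ 2.6443
    (3,1) via x @ 3.0800  # hit
  → r_1 = 3.0800
beam 2: φ=0°, α=345°
  direction (0.9659, -0.2588); cell (1,4); t to first gridline: x 0.5590, y 1.1205 (then +1.0353 / +3.8637)
    (2,4) via x @ 0.5590
    (2,3) via y @ 1.1205
    (3,3) via x @ 1.5943  # hit
  → r_2 = 1.5943
beam 3: φ=45°, α=30°
  direction (0.8660, 0.5000); cell (1,4); t to first gridline: x 0.6235, y 1.4200 (then +1.1547 / +2.0000)
    (2,4) via x @ 0.6235
    (2,5) via y @ 1.4200  # hit
  → r_3 = 1.4200

ranges = [3.0800, 1.5943, 1.4200]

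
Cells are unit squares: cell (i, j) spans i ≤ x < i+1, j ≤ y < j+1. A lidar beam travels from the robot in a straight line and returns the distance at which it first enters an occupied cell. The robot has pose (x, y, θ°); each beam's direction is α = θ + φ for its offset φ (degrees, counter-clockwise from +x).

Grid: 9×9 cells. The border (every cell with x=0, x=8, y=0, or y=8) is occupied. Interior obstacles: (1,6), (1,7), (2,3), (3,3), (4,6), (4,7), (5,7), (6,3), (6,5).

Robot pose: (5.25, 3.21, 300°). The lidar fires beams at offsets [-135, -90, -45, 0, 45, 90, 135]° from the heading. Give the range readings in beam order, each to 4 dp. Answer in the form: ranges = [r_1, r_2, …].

beam 1: φ=-135°, α=165°
  direction (-0.9659, 0.2588); cell (5,3); t to first gridline: x 0.2588, y 3.0523 (then +1.0353 / +3.8637)
    (4,3) via x @ 0.2588
    (3,3) via x @ 1.2941  # hit
  → r_1 = 1.2941
beam 2: φ=-90°, α=210°
  direction (-0.8660, -0.5000); cell (5,3); t to first gridline: x 0.2887, y 0.4200 (then +1.1547 / +2.0000)
    (4,3) via x @ 0.2887
    (4,2) via y @ 0.4200
    (3,2) via x @ 1.4434
    (3,1) via y @ 2.4200
    (2,1) via x @ 2.5981
    (1,1) via x @ 3.7528
    (1,0) via y @ 4.4200  # hit
  → r_2 = 4.4200
beam 3: φ=-45°, α=255°
  direction (-0.2588, -0.9659); cell (5,3); t to first gridline: x 0.9659, y 0.2174 (then +3.8637 / +1.0353)
    (5,2) via y @ 0.2174
    (4,2) via x @ 0.9659
    (4,1) via y @ 1.2527
    (4,0) via y @ 2.2880  # hit
  → r_3 = 2.2880
beam 4: φ=0°, α=300°
  direction (0.5000, -0.8660); cell (5,3); t to first gridline: x 1.5000, y 0.2425 (then +2.0000 / +1.1547)
    (5,2) via y @ 0.2425
    (5,1) via y @ 1.3972
    (6,1) via x @ 1.5000
    (6,0) via y @ 2.5519  # hit
  → r_4 = 2.5519
beam 5: φ=45°, α=345°
  direction (0.9659, -0.2588); cell (5,3); t to first gridline: x 0.7765, y 0.8114 (then +1.0353 / +3.8637)
    (6,3) via x @ 0.7765  # hit
  → r_5 = 0.7765
beam 6: φ=90°, α=30°
  direction (0.8660, 0.5000); cell (5,3); t to first gridline: x 0.8660, y 1.5800 (then +1.1547 / +2.0000)
    (6,3) via x @ 0.8660  # hit
  → r_6 = 0.8660
beam 7: φ=135°, α=75°
  direction (0.2588, 0.9659); cell (5,3); t to first gridline: x 2.8978, y 0.8179 (then +3.8637 / +1.0353)
    (5,4) via y @ 0.8179
    (5,5) via y @ 1.8531
    (5,6) via y @ 2.8884
    (6,6) via x @ 2.8978
    (6,7) via y @ 3.9237
    (6,8) via y @ 4.9590  # hit
  → r_7 = 4.9590

ranges = [1.2941, 4.4200, 2.2880, 2.5519, 0.7765, 0.8660, 4.9590]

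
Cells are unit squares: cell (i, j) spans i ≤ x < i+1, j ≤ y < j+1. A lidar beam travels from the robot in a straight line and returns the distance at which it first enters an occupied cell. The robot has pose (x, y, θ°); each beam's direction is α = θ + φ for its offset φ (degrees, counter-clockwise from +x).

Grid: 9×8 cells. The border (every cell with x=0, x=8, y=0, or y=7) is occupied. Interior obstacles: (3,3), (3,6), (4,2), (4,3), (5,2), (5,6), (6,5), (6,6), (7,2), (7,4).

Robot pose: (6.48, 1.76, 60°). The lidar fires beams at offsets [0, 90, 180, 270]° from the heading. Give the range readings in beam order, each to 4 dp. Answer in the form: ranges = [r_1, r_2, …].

ranges = [1.0400, 0.5543, 0.8776, 1.5200]

beam 1: φ=0°, α=60°
  cosα=0.5000 sinα=0.8660 | (6,1) | tMaxX 1.0400 tMaxY 0.2771 | tΔX 2.0000 tΔY 1.1547
    t=0.2771 [y] (6,2)
    t=1.0400 [x] (7,2) — stop
  → r_1 = 1.0400
beam 2: φ=90°, α=150°
  cosα=-0.8660 sinα=0.5000 | (6,1) | tMaxX 0.5543 tMaxY 0.4800 | tΔX 1.1547 tΔY 2.0000
    t=0.4800 [y] (6,2)
    t=0.5543 [x] (5,2) — stop
  → r_2 = 0.5543
beam 3: φ=180°, α=240°
  cosα=-0.5000 sinα=-0.8660 | (6,1) | tMaxX 0.9600 tMaxY 0.8776 | tΔX 2.0000 tΔY 1.1547
    t=0.8776 [y] (6,0) — stop
  → r_3 = 0.8776
beam 4: φ=270°, α=330°
  cosα=0.8660 sinα=-0.5000 | (6,1) | tMaxX 0.6004 tMaxY 1.5200 | tΔX 1.1547 tΔY 2.0000
    t=0.6004 [x] (7,1)
    t=1.5200 [y] (7,0) — stop
  → r_4 = 1.5200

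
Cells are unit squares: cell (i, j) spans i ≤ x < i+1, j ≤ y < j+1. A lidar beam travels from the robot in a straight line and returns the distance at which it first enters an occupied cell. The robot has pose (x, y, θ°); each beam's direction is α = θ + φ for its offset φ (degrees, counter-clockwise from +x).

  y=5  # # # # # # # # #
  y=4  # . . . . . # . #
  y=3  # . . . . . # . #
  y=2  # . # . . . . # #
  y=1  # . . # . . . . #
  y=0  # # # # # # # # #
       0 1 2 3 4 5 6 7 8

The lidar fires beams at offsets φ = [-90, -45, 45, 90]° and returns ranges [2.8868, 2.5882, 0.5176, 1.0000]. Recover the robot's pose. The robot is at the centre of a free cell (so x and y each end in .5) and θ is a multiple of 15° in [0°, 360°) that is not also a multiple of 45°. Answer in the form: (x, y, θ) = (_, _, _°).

(x, y, θ) = (5.5, 3.5, 330°)

Candidates: 23 free-cell centres × 16 headings = 368 poses. Raycast each; keep the one whose scan matches to 4 dp.
  (4.5, 4.5, 165°): beam 1 = 0.5176 ≠ 2.8868 ✗
  (4.5, 2.5, 240°): beam 1 = 4.0415 ≠ 2.8868 ✗
  (7.5, 4.5, 345°): beam 1 = 1.5529 ≠ 2.8868 ✗
  (4.5, 2.5, 330°): beam 1 = 1.0000 ≠ 2.8868 ✗
  …
  (5.5, 3.5, 330°): r_1=2.8868, r_2=2.5882, r_3=0.5176, r_4=1.0000 — all match ✓
Only this pose fits every beam.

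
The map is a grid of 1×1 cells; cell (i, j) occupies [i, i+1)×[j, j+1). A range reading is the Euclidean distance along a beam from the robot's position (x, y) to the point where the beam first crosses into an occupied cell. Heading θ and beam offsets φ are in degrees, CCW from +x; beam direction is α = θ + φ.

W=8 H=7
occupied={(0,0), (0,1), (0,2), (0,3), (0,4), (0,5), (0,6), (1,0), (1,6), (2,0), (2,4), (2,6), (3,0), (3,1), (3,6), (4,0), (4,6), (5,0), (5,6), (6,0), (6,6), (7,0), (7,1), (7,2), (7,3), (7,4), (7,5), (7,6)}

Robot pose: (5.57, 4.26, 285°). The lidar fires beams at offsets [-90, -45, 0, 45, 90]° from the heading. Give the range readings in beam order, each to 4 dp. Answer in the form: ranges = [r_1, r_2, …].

ranges = [4.7312, 3.1400, 3.3750, 1.6512, 1.4804]

beam 1: φ=-90°, α=195°
  d=(-0.9659,-0.2588)  start (5,4)  tX=0.5901 tY=1.0046  stride 1/|dx|=1.0353 1/|dy|=3.8637
    cross x-line → (4,4), t=0.5901
    cross y-line → (4,3), t=1.0046
    cross x-line → (3,3), t=1.6254
    cross x-line → (2,3), t=2.6607
    cross x-line → (1,3), t=3.6959
    cross x-line → (0,3), t=4.7312 (wall)
  → r_1 = 4.7312
beam 2: φ=-45°, α=240°
  d=(-0.5000,-0.8660)  start (5,4)  tX=1.1400 tY=0.3002  stride 1/|dx|=2.0000 1/|dy|=1.1547
    cross y-line → (5,3), t=0.3002
    cross x-line → (4,3), t=1.1400
    cross y-line → (4,2), t=1.4549
    cross y-line → (4,1), t=2.6096
    cross x-line → (3,1), t=3.1400 (wall)
  → r_2 = 3.1400
beam 3: φ=0°, α=285°
  d=(0.2588,-0.9659)  start (5,4)  tX=1.6614 tY=0.2692  stride 1/|dx|=3.8637 1/|dy|=1.0353
    cross y-line → (5,3), t=0.2692
    cross y-line → (5,2), t=1.3044
    cross x-line → (6,2), t=1.6614
    cross y-line → (6,1), t=2.3397
    cross y-line → (6,0), t=3.3750 (wall)
  → r_3 = 3.3750
beam 4: φ=45°, α=330°
  d=(0.8660,-0.5000)  start (5,4)  tX=0.4965 tY=0.5200  stride 1/|dx|=1.1547 1/|dy|=2.0000
    cross x-line → (6,4), t=0.4965
    cross y-line → (6,3), t=0.5200
    cross x-line → (7,3), t=1.6512 (wall)
  → r_4 = 1.6512
beam 5: φ=90°, α=15°
  d=(0.9659,0.2588)  start (5,4)  tX=0.4452 tY=2.8591  stride 1/|dx|=1.0353 1/|dy|=3.8637
    cross x-line → (6,4), t=0.4452
    cross x-line → (7,4), t=1.4804 (wall)
  → r_5 = 1.4804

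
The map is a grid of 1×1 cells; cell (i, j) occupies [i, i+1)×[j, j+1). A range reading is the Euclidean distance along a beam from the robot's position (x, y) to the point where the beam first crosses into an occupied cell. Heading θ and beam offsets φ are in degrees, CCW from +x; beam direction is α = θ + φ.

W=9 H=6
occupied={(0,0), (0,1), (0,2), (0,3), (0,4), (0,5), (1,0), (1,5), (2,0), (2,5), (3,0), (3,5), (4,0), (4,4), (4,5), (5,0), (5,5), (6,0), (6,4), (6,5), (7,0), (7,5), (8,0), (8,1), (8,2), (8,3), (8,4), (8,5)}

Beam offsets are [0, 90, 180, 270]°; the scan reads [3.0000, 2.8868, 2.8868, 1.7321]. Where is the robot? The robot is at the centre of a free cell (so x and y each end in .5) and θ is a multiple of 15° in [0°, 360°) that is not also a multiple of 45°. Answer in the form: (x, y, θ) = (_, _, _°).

(x, y, θ) = (3.5, 2.5, 30°)

Candidates: 26 free-cell centres × 16 headings = 416 poses. Raycast each; keep the one whose scan matches to 4 dp.
  (6.5, 3.5, 300°): beam 1 = 2.8868 ≠ 3.0000 ✗
  (2.5, 4.5, 285°): beam 1 = 3.6235 ≠ 3.0000 ✗
  (3.5, 4.5, 255°): beam 1 = 3.6235 ≠ 3.0000 ✗
  (1.5, 4.5, 240°): beam 1 = 1.0000 ≠ 3.0000 ✗
  (5.5, 4.5, 150°): beam 1 = 0.5774 ≠ 3.0000 ✗
  …
  (3.5, 2.5, 30°): r_1=3.0000, r_2=2.8868, r_3=2.8868, r_4=1.7321 — all match ✓
Only this pose fits every beam.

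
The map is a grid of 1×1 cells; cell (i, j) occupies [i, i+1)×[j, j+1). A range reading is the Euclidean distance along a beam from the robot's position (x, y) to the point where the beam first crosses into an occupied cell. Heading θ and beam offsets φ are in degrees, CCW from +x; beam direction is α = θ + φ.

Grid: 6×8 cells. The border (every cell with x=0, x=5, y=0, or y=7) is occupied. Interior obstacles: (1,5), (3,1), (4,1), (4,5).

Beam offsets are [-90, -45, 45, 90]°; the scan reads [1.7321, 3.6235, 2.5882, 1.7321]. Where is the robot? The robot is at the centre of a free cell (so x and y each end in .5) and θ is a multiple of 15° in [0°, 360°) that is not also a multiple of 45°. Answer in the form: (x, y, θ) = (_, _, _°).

(x, y, θ) = (2.5, 4.5, 300°)

Candidates: 20 free-cell centres × 16 headings = 320 poses. Raycast each; keep the one whose scan matches to 4 dp.
  (1.5, 6.5, 195°): beam 1 = 0.5176 ≠ 1.7321 ✗
  (3.5, 2.5, 105°): beam 1 = 1.5529 ≠ 1.7321 ✗
  (1.5, 1.5, 120°): beam 1 = 4.0415 ≠ 1.7321 ✗
  (1.5, 1.5, 165°): beam 1 = 5.6940 ≠ 1.7321 ✗
  …
  (2.5, 4.5, 300°): r_1=1.7321, r_2=3.6235, r_3=2.5882, r_4=1.7321 — all match ✓
No second candidate reproduces the full scan.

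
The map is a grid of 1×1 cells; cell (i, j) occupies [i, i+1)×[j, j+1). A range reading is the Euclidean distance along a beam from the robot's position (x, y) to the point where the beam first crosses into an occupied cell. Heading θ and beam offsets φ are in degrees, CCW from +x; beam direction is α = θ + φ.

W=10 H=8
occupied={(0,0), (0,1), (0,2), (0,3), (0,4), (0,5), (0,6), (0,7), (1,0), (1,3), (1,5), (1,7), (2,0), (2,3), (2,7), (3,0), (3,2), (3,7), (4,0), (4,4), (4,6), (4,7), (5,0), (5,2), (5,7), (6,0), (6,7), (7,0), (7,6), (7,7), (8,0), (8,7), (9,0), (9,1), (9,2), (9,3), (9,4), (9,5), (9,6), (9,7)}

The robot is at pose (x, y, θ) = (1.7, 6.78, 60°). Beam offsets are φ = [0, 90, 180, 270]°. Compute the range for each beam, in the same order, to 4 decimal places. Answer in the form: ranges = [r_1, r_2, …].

ranges = [0.2540, 0.4400, 0.9007, 3.5600]

beam 1: φ=0°, α=60°
  cosα=0.5000 sinα=0.8660 | (1,6) | tMaxX 0.6000 tMaxY 0.2540 | tΔX 2.0000 tΔY 1.1547
    t=0.2540 [y] (1,7) — stop
  → r_1 = 0.2540
beam 2: φ=90°, α=150°
  cosα=-0.8660 sinα=0.5000 | (1,6) | tMaxX 0.8083 tMaxY 0.4400 | tΔX 1.1547 tΔY 2.0000
    t=0.4400 [y] (1,7) — stop
  → r_2 = 0.4400
beam 3: φ=180°, α=240°
  cosα=-0.5000 sinα=-0.8660 | (1,6) | tMaxX 1.4000 tMaxY 0.9007 | tΔX 2.0000 tΔY 1.1547
    t=0.9007 [y] (1,5) — stop
  → r_3 = 0.9007
beam 4: φ=270°, α=330°
  cosα=0.8660 sinα=-0.5000 | (1,6) | tMaxX 0.3464 tMaxY 1.5600 | tΔX 1.1547 tΔY 2.0000
    t=0.3464 [x] (2,6)
    t=1.5011 [x] (3,6)
    t=1.5600 [y] (3,5)
    t=2.6558 [x] (4,5)
    t=3.5600 [y] (4,4) — stop
  → r_4 = 3.5600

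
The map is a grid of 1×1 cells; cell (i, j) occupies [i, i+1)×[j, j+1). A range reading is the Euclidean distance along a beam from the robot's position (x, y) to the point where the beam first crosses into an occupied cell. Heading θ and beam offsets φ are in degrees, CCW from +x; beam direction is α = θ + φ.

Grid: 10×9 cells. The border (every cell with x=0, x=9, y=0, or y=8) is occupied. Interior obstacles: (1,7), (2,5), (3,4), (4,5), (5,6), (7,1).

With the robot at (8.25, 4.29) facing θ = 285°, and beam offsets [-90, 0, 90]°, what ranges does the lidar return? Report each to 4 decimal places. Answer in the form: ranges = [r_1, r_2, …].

ranges = [7.5058, 2.8978, 0.7765]

beam 1: φ=-90°, α=195°
  direction (-0.9659, -0.2588); cell (8,4); t to first gridline: x 0.2588, y 1.1205 (then +1.0353 / +3.8637)
    (7,4) via x @ 0.2588
    (7,3) via y @ 1.1205
    (6,3) via x @ 1.2941
    (5,3) via x @ 2.3294
    (4,3) via x @ 3.3646
    (3,3) via x @ 4.3999
    (3,2) via y @ 4.9842
    (2,2) via x @ 5.4352
    (1,2) via x @ 6.4705
    (0,2) via x @ 7.5058  # hit
  → r_1 = 7.5058
beam 2: φ=0°, α=285°
  direction (0.2588, -0.9659); cell (8,4); t to first gridline: x 2.8978, y 0.3002 (then +3.8637 / +1.0353)
    (8,3) via y @ 0.3002
    (8,2) via y @ 1.3355
    (8,1) via y @ 2.3708
    (9,1) via x @ 2.8978  # hit
  → r_2 = 2.8978
beam 3: φ=90°, α=15°
  direction (0.9659, 0.2588); cell (8,4); t to first gridline: x 0.7765, y 2.7432 (then +1.0353 / +3.8637)
    (9,4) via x @ 0.7765  # hit
  → r_3 = 0.7765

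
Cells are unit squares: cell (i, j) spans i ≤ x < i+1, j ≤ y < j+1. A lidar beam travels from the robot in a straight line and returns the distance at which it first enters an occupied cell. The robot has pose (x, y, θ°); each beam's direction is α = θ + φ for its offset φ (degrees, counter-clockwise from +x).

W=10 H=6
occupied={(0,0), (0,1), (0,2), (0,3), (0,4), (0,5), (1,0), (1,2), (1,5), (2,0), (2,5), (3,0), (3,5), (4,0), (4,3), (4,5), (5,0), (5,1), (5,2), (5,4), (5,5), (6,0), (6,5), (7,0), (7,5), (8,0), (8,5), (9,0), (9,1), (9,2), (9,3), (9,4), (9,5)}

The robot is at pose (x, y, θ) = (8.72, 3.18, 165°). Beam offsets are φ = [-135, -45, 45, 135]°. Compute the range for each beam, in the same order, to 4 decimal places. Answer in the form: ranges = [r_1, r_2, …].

beam 1: φ=-135°, α=30°
  cosα=0.8660 sinα=0.5000 | (8,3) | tMaxX 0.3233 tMaxY 1.6400 | tΔX 1.1547 tΔY 2.0000
    t=0.3233 [x] (9,3) — stop
  → r_1 = 0.3233
beam 2: φ=-45°, α=120°
  cosα=-0.5000 sinα=0.8660 | (8,3) | tMaxX 1.4400 tMaxY 0.9469 | tΔX 2.0000 tΔY 1.1547
    t=0.9469 [y] (8,4)
    t=1.4400 [x] (7,4)
    t=2.1016 [y] (7,5) — stop
  → r_2 = 2.1016
beam 3: φ=45°, α=210°
  cosα=-0.8660 sinα=-0.5000 | (8,3) | tMaxX 0.8314 tMaxY 0.3600 | tΔX 1.1547 tΔY 2.0000
    t=0.3600 [y] (8,2)
    t=0.8314 [x] (7,2)
    t=1.9861 [x] (6,2)
    t=2.3600 [y] (6,1)
    t=3.1408 [x] (5,1) — stop
  → r_3 = 3.1408
beam 4: φ=135°, α=300°
  cosα=0.5000 sinα=-0.8660 | (8,3) | tMaxX 0.5600 tMaxY 0.2078 | tΔX 2.0000 tΔY 1.1547
    t=0.2078 [y] (8,2)
    t=0.5600 [x] (9,2) — stop
  → r_4 = 0.5600

ranges = [0.3233, 2.1016, 3.1408, 0.5600]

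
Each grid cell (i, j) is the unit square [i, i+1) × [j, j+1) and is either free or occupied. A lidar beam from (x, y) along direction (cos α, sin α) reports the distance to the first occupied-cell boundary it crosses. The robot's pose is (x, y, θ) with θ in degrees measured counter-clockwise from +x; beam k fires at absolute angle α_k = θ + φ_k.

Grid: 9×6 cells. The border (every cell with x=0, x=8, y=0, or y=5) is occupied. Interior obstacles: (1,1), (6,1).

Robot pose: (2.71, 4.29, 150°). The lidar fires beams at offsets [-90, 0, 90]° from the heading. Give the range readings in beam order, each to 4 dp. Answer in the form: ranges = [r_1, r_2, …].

ranges = [0.8198, 1.4200, 2.6443]

beam 1: φ=-90°, α=60°
  cosα=0.5000 sinα=0.8660 | (2,4) | tMaxX 0.5800 tMaxY 0.8198 | tΔX 2.0000 tΔY 1.1547
    t=0.5800 [x] (3,4)
    t=0.8198 [y] (3,5) — stop
  → r_1 = 0.8198
beam 2: φ=0°, α=150°
  cosα=-0.8660 sinα=0.5000 | (2,4) | tMaxX 0.8198 tMaxY 1.4200 | tΔX 1.1547 tΔY 2.0000
    t=0.8198 [x] (1,4)
    t=1.4200 [y] (1,5) — stop
  → r_2 = 1.4200
beam 3: φ=90°, α=240°
  cosα=-0.5000 sinα=-0.8660 | (2,4) | tMaxX 1.4200 tMaxY 0.3349 | tΔX 2.0000 tΔY 1.1547
    t=0.3349 [y] (2,3)
    t=1.4200 [x] (1,3)
    t=1.4896 [y] (1,2)
    t=2.6443 [y] (1,1) — stop
  → r_3 = 2.6443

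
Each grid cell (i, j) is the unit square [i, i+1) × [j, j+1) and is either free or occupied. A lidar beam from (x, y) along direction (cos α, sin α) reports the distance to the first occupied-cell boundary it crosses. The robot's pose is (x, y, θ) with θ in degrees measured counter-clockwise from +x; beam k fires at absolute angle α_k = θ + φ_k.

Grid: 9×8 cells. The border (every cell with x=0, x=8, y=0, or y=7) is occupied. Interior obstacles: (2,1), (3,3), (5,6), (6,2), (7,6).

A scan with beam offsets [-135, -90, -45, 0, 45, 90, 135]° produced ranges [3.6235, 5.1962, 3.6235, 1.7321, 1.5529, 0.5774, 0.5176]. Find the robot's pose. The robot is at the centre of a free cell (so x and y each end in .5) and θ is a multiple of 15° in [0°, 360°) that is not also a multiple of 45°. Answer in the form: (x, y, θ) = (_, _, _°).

Enumerate (i+0.5, j+0.5, θ) over the 37 free cells and 16 admissible headings. For each, cast all 7 beams and compare to the given ranges.
  (2.5, 6.5, 165°): beam 1 = 1.0000 ≠ 3.6235 ✗
  (3.5, 1.5, 330°): beam 1 = 0.5176 ≠ 3.6235 ✗
  (6.5, 6.5, 195°): beam 1 = 0.5774 ≠ 3.6235 ✗
  (5.5, 2.5, 255°): beam 1 = 5.1962 ≠ 3.6235 ✗
  …
  (1.5, 5.5, 60°): r_1=3.6235, r_2=5.1962, r_3=3.6235, r_4=1.7321, r_5=1.5529, r_6=0.5774, r_7=0.5176 — all match ✓
Only this pose fits every beam.

(x, y, θ) = (1.5, 5.5, 60°)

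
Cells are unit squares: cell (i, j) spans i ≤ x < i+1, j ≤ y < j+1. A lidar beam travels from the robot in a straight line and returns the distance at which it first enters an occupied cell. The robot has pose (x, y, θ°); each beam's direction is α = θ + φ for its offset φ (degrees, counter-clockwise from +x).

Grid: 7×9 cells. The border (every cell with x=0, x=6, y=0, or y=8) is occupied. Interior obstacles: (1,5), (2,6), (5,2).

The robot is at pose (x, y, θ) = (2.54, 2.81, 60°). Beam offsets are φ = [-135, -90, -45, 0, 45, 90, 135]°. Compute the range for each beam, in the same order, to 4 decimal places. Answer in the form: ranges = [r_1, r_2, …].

ranges = [1.8738, 3.6200, 3.5821, 5.9929, 2.2673, 1.7782, 1.5943]

beam 1: φ=-135°, α=285°
  dir = (cos 285°, sin 285°) = (0.2588, -0.9659); from cell (2,2)
  next x-line at t=1.7773, next y-line at t=0.8386; Δt_x=3.8637, Δt_y=1.0353
    y: enter (2,1) at t=0.8386
    x: enter (3,1) at t=1.7773
    y: enter (3,0) at t=1.8738 ← occupied
  → r_1 = 1.8738
beam 2: φ=-90°, α=330°
  dir = (cos 330°, sin 330°) = (0.8660, -0.5000); from cell (2,2)
  next x-line at t=0.5312, next y-line at t=1.6200; Δt_x=1.1547, Δt_y=2.0000
    x: enter (3,2) at t=0.5312
    y: enter (3,1) at t=1.6200
    x: enter (4,1) at t=1.6859
    x: enter (5,1) at t=2.8406
    y: enter (5,0) at t=3.6200 ← occupied
  → r_2 = 3.6200
beam 3: φ=-45°, α=15°
  dir = (cos 15°, sin 15°) = (0.9659, 0.2588); from cell (2,2)
  next x-line at t=0.4762, next y-line at t=0.7341; Δt_x=1.0353, Δt_y=3.8637
    x: enter (3,2) at t=0.4762
    y: enter (3,3) at t=0.7341
    x: enter (4,3) at t=1.5115
    x: enter (5,3) at t=2.5468
    x: enter (6,3) at t=3.5821 ← occupied
  → r_3 = 3.5821
beam 4: φ=0°, α=60°
  dir = (cos 60°, sin 60°) = (0.5000, 0.8660); from cell (2,2)
  next x-line at t=0.9200, next y-line at t=0.2194; Δt_x=2.0000, Δt_y=1.1547
    y: enter (2,3) at t=0.2194
    x: enter (3,3) at t=0.9200
    y: enter (3,4) at t=1.3741
    y: enter (3,5) at t=2.5288
    x: enter (4,5) at t=2.9200
    y: enter (4,6) at t=3.6835
    y: enter (4,7) at t=4.8382
    x: enter (5,7) at t=4.9200
    y: enter (5,8) at t=5.9929 ← occupied
  → r_4 = 5.9929
beam 5: φ=45°, α=105°
  dir = (cos 105°, sin 105°) = (-0.2588, 0.9659); from cell (2,2)
  next x-line at t=2.0864, next y-line at t=0.1967; Δt_x=3.8637, Δt_y=1.0353
    y: enter (2,3) at t=0.1967
    y: enter (2,4) at t=1.2320
    x: enter (1,4) at t=2.0864
    y: enter (1,5) at t=2.2673 ← occupied
  → r_5 = 2.2673
beam 6: φ=90°, α=150°
  dir = (cos 150°, sin 150°) = (-0.8660, 0.5000); from cell (2,2)
  next x-line at t=0.6235, next y-line at t=0.3800; Δt_x=1.1547, Δt_y=2.0000
    y: enter (2,3) at t=0.3800
    x: enter (1,3) at t=0.6235
    x: enter (0,3) at t=1.7782 ← occupied
  → r_6 = 1.7782
beam 7: φ=135°, α=195°
  dir = (cos 195°, sin 195°) = (-0.9659, -0.2588); from cell (2,2)
  next x-line at t=0.5590, next y-line at t=3.1296; Δt_x=1.0353, Δt_y=3.8637
    x: enter (1,2) at t=0.5590
    x: enter (0,2) at t=1.5943 ← occupied
  → r_7 = 1.5943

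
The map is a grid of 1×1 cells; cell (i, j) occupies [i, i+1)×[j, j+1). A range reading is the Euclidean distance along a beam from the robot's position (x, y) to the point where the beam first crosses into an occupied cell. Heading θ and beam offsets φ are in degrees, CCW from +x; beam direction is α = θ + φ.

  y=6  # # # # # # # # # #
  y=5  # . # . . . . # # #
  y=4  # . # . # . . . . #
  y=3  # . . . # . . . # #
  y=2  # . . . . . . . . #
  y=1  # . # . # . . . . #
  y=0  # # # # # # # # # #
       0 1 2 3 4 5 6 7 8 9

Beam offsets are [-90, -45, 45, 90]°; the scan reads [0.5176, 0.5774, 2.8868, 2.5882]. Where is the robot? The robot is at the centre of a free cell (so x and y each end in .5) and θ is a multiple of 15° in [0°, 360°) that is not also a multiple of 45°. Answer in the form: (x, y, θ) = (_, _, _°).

The pose lattice has 31·16 = 496 candidates. Test each by forward raycasting.
  (1.5, 2.5, 255°): beam 3 = 1.0000 ≠ 2.8868 ✗
  (5.5, 2.5, 150°): beam 1 = 3.0000 ≠ 0.5176 ✗
  (3.5, 5.5, 165°): beam 3 = 0.5774 ≠ 2.8868 ✗
  …
  (7.5, 3.5, 75°): r_1=0.5176, r_2=0.5774, r_3=2.8868, r_4=2.5882 — all match ✓
No second candidate reproduces the full scan.

(x, y, θ) = (7.5, 3.5, 75°)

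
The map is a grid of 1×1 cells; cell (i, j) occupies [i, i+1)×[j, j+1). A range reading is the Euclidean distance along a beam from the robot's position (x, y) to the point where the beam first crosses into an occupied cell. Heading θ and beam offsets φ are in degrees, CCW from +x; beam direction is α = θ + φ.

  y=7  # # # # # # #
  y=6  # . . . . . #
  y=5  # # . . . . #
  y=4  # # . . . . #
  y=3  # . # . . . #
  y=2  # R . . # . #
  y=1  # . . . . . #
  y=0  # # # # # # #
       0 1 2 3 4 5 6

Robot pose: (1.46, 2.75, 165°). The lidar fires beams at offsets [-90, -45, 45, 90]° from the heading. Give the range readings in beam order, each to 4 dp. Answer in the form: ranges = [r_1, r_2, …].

beam 1: φ=-90°, α=75°
  cosα=0.2588 sinα=0.9659 | (1,2) | tMaxX 2.0864 tMaxY 0.2588 | tΔX 3.8637 tΔY 1.0353
    t=0.2588 [y] (1,3)
    t=1.2941 [y] (1,4) — stop
  → r_1 = 1.2941
beam 2: φ=-45°, α=120°
  cosα=-0.5000 sinα=0.8660 | (1,2) | tMaxX 0.9200 tMaxY 0.2887 | tΔX 2.0000 tΔY 1.1547
    t=0.2887 [y] (1,3)
    t=0.9200 [x] (0,3) — stop
  → r_2 = 0.9200
beam 3: φ=45°, α=210°
  cosα=-0.8660 sinα=-0.5000 | (1,2) | tMaxX 0.5312 tMaxY 1.5000 | tΔX 1.1547 tΔY 2.0000
    t=0.5312 [x] (0,2) — stop
  → r_3 = 0.5312
beam 4: φ=90°, α=255°
  cosα=-0.2588 sinα=-0.9659 | (1,2) | tMaxX 1.7773 tMaxY 0.7765 | tΔX 3.8637 tΔY 1.0353
    t=0.7765 [y] (1,1)
    t=1.7773 [x] (0,1) — stop
  → r_4 = 1.7773

ranges = [1.2941, 0.9200, 0.5312, 1.7773]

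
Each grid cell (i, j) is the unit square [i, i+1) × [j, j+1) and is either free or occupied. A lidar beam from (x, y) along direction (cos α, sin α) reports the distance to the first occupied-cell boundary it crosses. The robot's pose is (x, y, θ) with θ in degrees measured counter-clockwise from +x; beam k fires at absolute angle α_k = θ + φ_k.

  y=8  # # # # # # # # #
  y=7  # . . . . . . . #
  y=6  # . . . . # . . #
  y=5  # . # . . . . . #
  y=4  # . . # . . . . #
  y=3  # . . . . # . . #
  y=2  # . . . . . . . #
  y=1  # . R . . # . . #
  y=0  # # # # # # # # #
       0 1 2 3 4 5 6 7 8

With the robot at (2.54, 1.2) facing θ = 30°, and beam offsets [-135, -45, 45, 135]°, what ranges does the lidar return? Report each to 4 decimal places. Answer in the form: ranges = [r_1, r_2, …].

ranges = [0.2071, 0.7727, 2.8988, 1.5943]

beam 1: φ=-135°, α=255°
  dir = (cos 255°, sin 255°) = (-0.2588, -0.9659); from cell (2,1)
  next x-line at t=2.0864, next y-line at t=0.2071; Δt_x=3.8637, Δt_y=1.0353
    y: enter (2,0) at t=0.2071 ← occupied
  → r_1 = 0.2071
beam 2: φ=-45°, α=345°
  dir = (cos 345°, sin 345°) = (0.9659, -0.2588); from cell (2,1)
  next x-line at t=0.4762, next y-line at t=0.7727; Δt_x=1.0353, Δt_y=3.8637
    x: enter (3,1) at t=0.4762
    y: enter (3,0) at t=0.7727 ← occupied
  → r_2 = 0.7727
beam 3: φ=45°, α=75°
  dir = (cos 75°, sin 75°) = (0.2588, 0.9659); from cell (2,1)
  next x-line at t=1.7773, next y-line at t=0.8282; Δt_x=3.8637, Δt_y=1.0353
    y: enter (2,2) at t=0.8282
    x: enter (3,2) at t=1.7773
    y: enter (3,3) at t=1.8635
    y: enter (3,4) at t=2.8988 ← occupied
  → r_3 = 2.8988
beam 4: φ=135°, α=165°
  dir = (cos 165°, sin 165°) = (-0.9659, 0.2588); from cell (2,1)
  next x-line at t=0.5590, next y-line at t=3.0910; Δt_x=1.0353, Δt_y=3.8637
    x: enter (1,1) at t=0.5590
    x: enter (0,1) at t=1.5943 ← occupied
  → r_4 = 1.5943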